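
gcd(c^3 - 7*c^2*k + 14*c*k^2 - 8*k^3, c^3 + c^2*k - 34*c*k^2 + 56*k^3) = c^2 - 6*c*k + 8*k^2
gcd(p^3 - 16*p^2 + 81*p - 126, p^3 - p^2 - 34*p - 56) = p - 7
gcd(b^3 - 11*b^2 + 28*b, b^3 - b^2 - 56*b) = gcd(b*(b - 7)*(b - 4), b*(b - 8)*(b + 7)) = b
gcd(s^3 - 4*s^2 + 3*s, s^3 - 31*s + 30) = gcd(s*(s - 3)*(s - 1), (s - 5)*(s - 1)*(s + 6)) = s - 1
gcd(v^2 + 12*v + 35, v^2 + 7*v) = v + 7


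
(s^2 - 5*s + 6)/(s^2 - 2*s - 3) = (s - 2)/(s + 1)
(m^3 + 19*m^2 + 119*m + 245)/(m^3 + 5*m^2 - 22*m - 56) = (m^2 + 12*m + 35)/(m^2 - 2*m - 8)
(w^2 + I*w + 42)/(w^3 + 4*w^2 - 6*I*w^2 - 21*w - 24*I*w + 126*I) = (w + 7*I)/(w^2 + 4*w - 21)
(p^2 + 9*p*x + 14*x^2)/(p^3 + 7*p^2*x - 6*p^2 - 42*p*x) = (p + 2*x)/(p*(p - 6))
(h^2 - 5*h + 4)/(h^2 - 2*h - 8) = (h - 1)/(h + 2)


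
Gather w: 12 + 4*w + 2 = 4*w + 14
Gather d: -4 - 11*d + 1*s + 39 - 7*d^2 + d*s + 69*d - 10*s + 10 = -7*d^2 + d*(s + 58) - 9*s + 45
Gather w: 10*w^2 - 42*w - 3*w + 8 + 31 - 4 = 10*w^2 - 45*w + 35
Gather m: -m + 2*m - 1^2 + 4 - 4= m - 1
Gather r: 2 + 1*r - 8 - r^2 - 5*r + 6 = -r^2 - 4*r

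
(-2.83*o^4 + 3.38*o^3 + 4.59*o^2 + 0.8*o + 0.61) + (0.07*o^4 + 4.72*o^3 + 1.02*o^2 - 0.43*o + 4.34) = -2.76*o^4 + 8.1*o^3 + 5.61*o^2 + 0.37*o + 4.95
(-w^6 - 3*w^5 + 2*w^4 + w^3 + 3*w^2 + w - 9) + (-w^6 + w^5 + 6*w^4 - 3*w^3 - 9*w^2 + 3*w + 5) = -2*w^6 - 2*w^5 + 8*w^4 - 2*w^3 - 6*w^2 + 4*w - 4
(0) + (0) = 0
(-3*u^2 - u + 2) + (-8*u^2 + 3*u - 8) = -11*u^2 + 2*u - 6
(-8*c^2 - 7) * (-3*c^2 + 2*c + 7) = 24*c^4 - 16*c^3 - 35*c^2 - 14*c - 49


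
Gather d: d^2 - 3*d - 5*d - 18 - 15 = d^2 - 8*d - 33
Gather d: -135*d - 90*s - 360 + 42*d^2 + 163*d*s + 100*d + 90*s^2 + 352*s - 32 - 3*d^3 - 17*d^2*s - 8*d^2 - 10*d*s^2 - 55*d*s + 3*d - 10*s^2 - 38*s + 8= -3*d^3 + d^2*(34 - 17*s) + d*(-10*s^2 + 108*s - 32) + 80*s^2 + 224*s - 384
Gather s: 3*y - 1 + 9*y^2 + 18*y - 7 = 9*y^2 + 21*y - 8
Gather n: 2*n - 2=2*n - 2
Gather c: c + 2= c + 2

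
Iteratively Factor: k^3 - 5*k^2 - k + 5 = (k - 5)*(k^2 - 1) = (k - 5)*(k - 1)*(k + 1)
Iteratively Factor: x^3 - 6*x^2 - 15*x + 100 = (x - 5)*(x^2 - x - 20) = (x - 5)*(x + 4)*(x - 5)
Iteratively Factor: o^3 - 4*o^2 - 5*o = (o - 5)*(o^2 + o) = (o - 5)*(o + 1)*(o)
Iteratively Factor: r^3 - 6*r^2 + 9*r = (r)*(r^2 - 6*r + 9) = r*(r - 3)*(r - 3)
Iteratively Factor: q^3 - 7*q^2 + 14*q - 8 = (q - 4)*(q^2 - 3*q + 2) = (q - 4)*(q - 2)*(q - 1)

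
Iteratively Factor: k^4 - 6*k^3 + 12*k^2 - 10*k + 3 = (k - 1)*(k^3 - 5*k^2 + 7*k - 3) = (k - 1)^2*(k^2 - 4*k + 3) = (k - 3)*(k - 1)^2*(k - 1)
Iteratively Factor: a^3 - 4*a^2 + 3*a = (a)*(a^2 - 4*a + 3) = a*(a - 3)*(a - 1)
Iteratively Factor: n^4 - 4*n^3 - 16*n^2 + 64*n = (n - 4)*(n^3 - 16*n) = (n - 4)*(n + 4)*(n^2 - 4*n) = (n - 4)^2*(n + 4)*(n)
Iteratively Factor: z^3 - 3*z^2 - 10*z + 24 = (z + 3)*(z^2 - 6*z + 8) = (z - 2)*(z + 3)*(z - 4)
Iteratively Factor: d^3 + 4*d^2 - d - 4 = (d + 1)*(d^2 + 3*d - 4) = (d + 1)*(d + 4)*(d - 1)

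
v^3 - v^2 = v^2*(v - 1)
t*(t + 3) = t^2 + 3*t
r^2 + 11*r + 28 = (r + 4)*(r + 7)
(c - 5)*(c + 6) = c^2 + c - 30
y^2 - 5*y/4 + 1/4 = (y - 1)*(y - 1/4)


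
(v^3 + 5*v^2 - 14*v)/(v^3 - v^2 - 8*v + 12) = v*(v + 7)/(v^2 + v - 6)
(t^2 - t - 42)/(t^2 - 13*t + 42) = (t + 6)/(t - 6)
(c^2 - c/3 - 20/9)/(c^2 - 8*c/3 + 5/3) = (c + 4/3)/(c - 1)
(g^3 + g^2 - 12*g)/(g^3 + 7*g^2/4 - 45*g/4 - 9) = 4*g/(4*g + 3)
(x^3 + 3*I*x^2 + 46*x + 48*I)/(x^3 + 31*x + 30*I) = (x + 8*I)/(x + 5*I)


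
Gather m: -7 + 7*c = 7*c - 7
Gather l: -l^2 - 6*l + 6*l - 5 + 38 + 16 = 49 - l^2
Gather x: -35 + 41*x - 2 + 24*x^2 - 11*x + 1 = 24*x^2 + 30*x - 36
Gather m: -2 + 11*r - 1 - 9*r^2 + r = -9*r^2 + 12*r - 3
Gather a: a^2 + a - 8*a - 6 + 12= a^2 - 7*a + 6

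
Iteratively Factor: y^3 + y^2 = (y)*(y^2 + y) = y^2*(y + 1)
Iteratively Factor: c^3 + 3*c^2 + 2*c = (c + 2)*(c^2 + c) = c*(c + 2)*(c + 1)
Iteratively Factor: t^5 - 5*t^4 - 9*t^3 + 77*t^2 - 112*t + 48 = (t - 1)*(t^4 - 4*t^3 - 13*t^2 + 64*t - 48) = (t - 1)^2*(t^3 - 3*t^2 - 16*t + 48) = (t - 3)*(t - 1)^2*(t^2 - 16) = (t - 4)*(t - 3)*(t - 1)^2*(t + 4)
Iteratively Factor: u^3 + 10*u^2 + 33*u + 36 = (u + 4)*(u^2 + 6*u + 9) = (u + 3)*(u + 4)*(u + 3)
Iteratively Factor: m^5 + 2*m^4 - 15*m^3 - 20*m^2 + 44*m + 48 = (m + 4)*(m^4 - 2*m^3 - 7*m^2 + 8*m + 12) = (m + 2)*(m + 4)*(m^3 - 4*m^2 + m + 6) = (m - 3)*(m + 2)*(m + 4)*(m^2 - m - 2) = (m - 3)*(m + 1)*(m + 2)*(m + 4)*(m - 2)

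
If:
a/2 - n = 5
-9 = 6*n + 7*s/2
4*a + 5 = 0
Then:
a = -5/4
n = -45/8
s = 99/14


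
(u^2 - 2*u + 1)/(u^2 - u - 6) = (-u^2 + 2*u - 1)/(-u^2 + u + 6)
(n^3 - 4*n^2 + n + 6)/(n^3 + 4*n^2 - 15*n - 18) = (n - 2)/(n + 6)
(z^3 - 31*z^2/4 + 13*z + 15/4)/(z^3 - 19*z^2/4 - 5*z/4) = (z - 3)/z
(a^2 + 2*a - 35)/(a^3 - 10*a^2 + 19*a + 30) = (a + 7)/(a^2 - 5*a - 6)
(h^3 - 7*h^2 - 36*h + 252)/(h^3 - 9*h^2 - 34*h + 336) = (h - 6)/(h - 8)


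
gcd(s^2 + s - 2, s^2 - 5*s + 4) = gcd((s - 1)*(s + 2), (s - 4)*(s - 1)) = s - 1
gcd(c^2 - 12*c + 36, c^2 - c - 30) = c - 6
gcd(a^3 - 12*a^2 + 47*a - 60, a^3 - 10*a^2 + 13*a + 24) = a - 3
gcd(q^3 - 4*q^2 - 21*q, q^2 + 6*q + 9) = q + 3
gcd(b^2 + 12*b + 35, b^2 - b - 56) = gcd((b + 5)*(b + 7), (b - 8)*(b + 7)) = b + 7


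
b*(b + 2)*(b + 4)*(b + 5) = b^4 + 11*b^3 + 38*b^2 + 40*b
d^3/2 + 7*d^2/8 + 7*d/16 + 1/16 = (d/2 + 1/2)*(d + 1/4)*(d + 1/2)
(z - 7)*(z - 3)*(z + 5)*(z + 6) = z^4 + z^3 - 59*z^2 - 69*z + 630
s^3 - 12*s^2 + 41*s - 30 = (s - 6)*(s - 5)*(s - 1)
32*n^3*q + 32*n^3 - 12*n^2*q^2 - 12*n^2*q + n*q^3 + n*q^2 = (-8*n + q)*(-4*n + q)*(n*q + n)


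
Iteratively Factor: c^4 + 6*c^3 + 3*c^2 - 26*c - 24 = (c + 1)*(c^3 + 5*c^2 - 2*c - 24) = (c + 1)*(c + 4)*(c^2 + c - 6) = (c - 2)*(c + 1)*(c + 4)*(c + 3)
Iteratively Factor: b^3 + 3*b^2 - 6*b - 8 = (b + 4)*(b^2 - b - 2) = (b + 1)*(b + 4)*(b - 2)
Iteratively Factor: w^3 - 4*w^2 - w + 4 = (w - 1)*(w^2 - 3*w - 4) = (w - 4)*(w - 1)*(w + 1)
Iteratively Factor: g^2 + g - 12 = (g - 3)*(g + 4)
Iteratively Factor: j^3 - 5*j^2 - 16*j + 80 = (j - 5)*(j^2 - 16) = (j - 5)*(j + 4)*(j - 4)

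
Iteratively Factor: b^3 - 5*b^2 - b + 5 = (b + 1)*(b^2 - 6*b + 5) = (b - 1)*(b + 1)*(b - 5)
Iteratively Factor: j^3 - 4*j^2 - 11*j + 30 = (j - 2)*(j^2 - 2*j - 15) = (j - 5)*(j - 2)*(j + 3)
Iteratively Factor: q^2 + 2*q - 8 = (q + 4)*(q - 2)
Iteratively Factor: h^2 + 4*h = (h)*(h + 4)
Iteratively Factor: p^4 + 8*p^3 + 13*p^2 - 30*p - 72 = (p + 3)*(p^3 + 5*p^2 - 2*p - 24) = (p + 3)^2*(p^2 + 2*p - 8) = (p + 3)^2*(p + 4)*(p - 2)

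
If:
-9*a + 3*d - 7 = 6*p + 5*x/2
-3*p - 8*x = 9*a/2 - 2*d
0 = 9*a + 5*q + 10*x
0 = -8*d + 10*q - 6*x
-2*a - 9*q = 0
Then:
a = -2520/3947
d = -791/3947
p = -6146/11841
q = 560/3947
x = 1988/3947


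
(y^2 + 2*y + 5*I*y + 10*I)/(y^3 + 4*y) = (y^2 + y*(2 + 5*I) + 10*I)/(y*(y^2 + 4))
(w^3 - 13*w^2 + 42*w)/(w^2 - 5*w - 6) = w*(w - 7)/(w + 1)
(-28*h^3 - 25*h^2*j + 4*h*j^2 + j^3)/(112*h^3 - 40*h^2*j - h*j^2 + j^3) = (-h - j)/(4*h - j)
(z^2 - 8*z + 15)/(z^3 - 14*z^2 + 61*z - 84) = (z - 5)/(z^2 - 11*z + 28)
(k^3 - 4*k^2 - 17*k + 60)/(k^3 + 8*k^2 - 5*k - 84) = (k - 5)/(k + 7)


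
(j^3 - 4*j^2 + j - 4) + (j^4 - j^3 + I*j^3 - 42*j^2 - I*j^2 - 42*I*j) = j^4 + I*j^3 - 46*j^2 - I*j^2 + j - 42*I*j - 4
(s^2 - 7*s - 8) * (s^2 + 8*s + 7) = s^4 + s^3 - 57*s^2 - 113*s - 56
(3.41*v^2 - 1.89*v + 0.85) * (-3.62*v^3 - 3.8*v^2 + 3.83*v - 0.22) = -12.3442*v^5 - 6.1162*v^4 + 17.1653*v^3 - 11.2189*v^2 + 3.6713*v - 0.187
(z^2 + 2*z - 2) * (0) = 0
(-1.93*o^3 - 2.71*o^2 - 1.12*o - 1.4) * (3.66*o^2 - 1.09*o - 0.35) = -7.0638*o^5 - 7.8149*o^4 - 0.469800000000001*o^3 - 2.9547*o^2 + 1.918*o + 0.49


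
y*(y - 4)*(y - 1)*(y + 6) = y^4 + y^3 - 26*y^2 + 24*y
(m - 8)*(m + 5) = m^2 - 3*m - 40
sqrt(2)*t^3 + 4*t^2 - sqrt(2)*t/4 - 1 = (t - 1/2)*(t + 2*sqrt(2))*(sqrt(2)*t + sqrt(2)/2)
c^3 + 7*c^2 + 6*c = c*(c + 1)*(c + 6)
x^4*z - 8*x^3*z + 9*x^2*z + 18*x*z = x*(x - 6)*(x - 3)*(x*z + z)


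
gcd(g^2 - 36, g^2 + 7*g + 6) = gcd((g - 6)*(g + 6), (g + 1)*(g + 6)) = g + 6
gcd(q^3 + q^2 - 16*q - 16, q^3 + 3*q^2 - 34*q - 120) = q + 4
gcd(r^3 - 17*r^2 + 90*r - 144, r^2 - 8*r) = r - 8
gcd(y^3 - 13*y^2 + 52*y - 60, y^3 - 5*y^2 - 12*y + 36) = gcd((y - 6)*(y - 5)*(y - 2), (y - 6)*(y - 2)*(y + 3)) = y^2 - 8*y + 12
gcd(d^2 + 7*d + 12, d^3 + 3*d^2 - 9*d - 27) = d + 3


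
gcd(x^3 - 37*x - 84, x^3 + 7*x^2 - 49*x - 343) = x - 7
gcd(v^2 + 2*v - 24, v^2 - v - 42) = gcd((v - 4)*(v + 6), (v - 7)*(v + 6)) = v + 6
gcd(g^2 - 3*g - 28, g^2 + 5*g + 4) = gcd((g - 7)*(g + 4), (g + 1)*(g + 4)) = g + 4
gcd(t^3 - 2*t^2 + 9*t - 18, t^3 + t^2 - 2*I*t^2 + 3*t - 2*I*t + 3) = t - 3*I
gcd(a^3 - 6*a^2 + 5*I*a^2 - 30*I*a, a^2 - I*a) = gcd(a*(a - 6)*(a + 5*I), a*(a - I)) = a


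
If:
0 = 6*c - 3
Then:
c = 1/2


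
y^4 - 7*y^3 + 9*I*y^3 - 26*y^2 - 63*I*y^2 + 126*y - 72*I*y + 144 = (y - 8)*(y + 1)*(y + 3*I)*(y + 6*I)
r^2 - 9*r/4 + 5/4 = (r - 5/4)*(r - 1)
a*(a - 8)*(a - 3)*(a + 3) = a^4 - 8*a^3 - 9*a^2 + 72*a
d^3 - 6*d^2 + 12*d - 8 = (d - 2)^3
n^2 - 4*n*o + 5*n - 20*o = (n + 5)*(n - 4*o)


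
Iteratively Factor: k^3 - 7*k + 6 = (k + 3)*(k^2 - 3*k + 2) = (k - 1)*(k + 3)*(k - 2)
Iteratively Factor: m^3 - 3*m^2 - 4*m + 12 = (m + 2)*(m^2 - 5*m + 6) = (m - 3)*(m + 2)*(m - 2)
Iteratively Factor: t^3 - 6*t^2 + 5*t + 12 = (t - 4)*(t^2 - 2*t - 3) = (t - 4)*(t + 1)*(t - 3)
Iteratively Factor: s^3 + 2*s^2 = (s)*(s^2 + 2*s) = s^2*(s + 2)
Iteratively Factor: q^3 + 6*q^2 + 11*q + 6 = (q + 2)*(q^2 + 4*q + 3) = (q + 2)*(q + 3)*(q + 1)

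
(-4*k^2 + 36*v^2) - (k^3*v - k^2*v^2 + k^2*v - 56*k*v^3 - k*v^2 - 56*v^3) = -k^3*v + k^2*v^2 - k^2*v - 4*k^2 + 56*k*v^3 + k*v^2 + 56*v^3 + 36*v^2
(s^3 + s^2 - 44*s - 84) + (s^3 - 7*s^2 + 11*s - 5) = 2*s^3 - 6*s^2 - 33*s - 89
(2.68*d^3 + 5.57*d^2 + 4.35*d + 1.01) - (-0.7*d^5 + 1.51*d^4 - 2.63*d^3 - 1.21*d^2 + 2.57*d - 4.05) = 0.7*d^5 - 1.51*d^4 + 5.31*d^3 + 6.78*d^2 + 1.78*d + 5.06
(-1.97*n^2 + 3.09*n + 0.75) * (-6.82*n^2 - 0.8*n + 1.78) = 13.4354*n^4 - 19.4978*n^3 - 11.0936*n^2 + 4.9002*n + 1.335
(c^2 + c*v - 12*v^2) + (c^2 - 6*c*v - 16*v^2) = 2*c^2 - 5*c*v - 28*v^2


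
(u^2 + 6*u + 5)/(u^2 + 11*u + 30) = (u + 1)/(u + 6)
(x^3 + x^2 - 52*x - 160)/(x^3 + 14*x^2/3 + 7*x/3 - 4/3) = 3*(x^2 - 3*x - 40)/(3*x^2 + 2*x - 1)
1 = 1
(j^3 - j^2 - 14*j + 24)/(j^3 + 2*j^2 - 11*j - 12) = (j - 2)/(j + 1)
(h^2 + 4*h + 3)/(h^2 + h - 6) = (h + 1)/(h - 2)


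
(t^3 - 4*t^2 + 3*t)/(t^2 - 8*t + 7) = t*(t - 3)/(t - 7)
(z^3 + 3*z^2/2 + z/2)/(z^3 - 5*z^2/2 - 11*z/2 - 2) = z/(z - 4)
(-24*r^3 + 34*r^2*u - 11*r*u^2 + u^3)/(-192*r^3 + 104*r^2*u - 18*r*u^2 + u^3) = (r - u)/(8*r - u)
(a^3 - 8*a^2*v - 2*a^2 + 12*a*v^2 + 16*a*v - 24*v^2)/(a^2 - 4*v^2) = (a^2 - 6*a*v - 2*a + 12*v)/(a + 2*v)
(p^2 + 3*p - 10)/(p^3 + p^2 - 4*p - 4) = (p + 5)/(p^2 + 3*p + 2)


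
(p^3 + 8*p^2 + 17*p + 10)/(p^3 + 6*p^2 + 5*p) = (p + 2)/p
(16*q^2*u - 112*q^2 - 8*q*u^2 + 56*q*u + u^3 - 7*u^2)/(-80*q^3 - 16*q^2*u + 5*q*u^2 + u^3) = (-4*q*u + 28*q + u^2 - 7*u)/(20*q^2 + 9*q*u + u^2)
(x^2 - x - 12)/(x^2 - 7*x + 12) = (x + 3)/(x - 3)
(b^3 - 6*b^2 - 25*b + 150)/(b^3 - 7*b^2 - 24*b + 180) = (b - 5)/(b - 6)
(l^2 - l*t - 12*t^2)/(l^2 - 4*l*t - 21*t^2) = (-l + 4*t)/(-l + 7*t)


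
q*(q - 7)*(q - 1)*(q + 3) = q^4 - 5*q^3 - 17*q^2 + 21*q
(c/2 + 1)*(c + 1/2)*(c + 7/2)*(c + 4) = c^4/2 + 5*c^3 + 135*c^2/8 + 85*c/4 + 7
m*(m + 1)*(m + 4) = m^3 + 5*m^2 + 4*m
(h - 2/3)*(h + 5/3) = h^2 + h - 10/9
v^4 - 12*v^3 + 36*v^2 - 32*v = v*(v - 8)*(v - 2)^2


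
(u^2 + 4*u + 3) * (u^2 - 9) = u^4 + 4*u^3 - 6*u^2 - 36*u - 27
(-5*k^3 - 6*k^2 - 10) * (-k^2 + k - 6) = 5*k^5 + k^4 + 24*k^3 + 46*k^2 - 10*k + 60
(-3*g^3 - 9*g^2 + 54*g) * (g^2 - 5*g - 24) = -3*g^5 + 6*g^4 + 171*g^3 - 54*g^2 - 1296*g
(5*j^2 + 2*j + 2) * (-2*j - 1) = -10*j^3 - 9*j^2 - 6*j - 2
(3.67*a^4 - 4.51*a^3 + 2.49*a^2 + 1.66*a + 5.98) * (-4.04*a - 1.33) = -14.8268*a^5 + 13.3393*a^4 - 4.0613*a^3 - 10.0181*a^2 - 26.367*a - 7.9534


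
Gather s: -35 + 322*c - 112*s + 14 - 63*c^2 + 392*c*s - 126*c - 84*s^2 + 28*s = -63*c^2 + 196*c - 84*s^2 + s*(392*c - 84) - 21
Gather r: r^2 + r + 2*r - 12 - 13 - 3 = r^2 + 3*r - 28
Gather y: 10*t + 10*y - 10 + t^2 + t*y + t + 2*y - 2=t^2 + 11*t + y*(t + 12) - 12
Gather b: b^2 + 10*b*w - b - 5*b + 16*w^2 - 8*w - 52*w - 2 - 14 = b^2 + b*(10*w - 6) + 16*w^2 - 60*w - 16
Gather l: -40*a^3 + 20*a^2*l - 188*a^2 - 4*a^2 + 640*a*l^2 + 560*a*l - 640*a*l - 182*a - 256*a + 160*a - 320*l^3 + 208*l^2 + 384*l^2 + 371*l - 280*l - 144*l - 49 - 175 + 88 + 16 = -40*a^3 - 192*a^2 - 278*a - 320*l^3 + l^2*(640*a + 592) + l*(20*a^2 - 80*a - 53) - 120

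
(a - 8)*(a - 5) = a^2 - 13*a + 40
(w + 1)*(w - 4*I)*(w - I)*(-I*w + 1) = -I*w^4 - 4*w^3 - I*w^3 - 4*w^2 - I*w^2 - 4*w - I*w - 4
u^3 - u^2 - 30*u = u*(u - 6)*(u + 5)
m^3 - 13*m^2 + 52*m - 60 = (m - 6)*(m - 5)*(m - 2)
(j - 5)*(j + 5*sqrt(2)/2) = j^2 - 5*j + 5*sqrt(2)*j/2 - 25*sqrt(2)/2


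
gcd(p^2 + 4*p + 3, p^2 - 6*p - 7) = p + 1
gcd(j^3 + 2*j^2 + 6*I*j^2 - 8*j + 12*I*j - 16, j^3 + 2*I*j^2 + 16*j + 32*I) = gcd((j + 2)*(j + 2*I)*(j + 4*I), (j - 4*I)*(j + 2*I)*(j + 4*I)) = j^2 + 6*I*j - 8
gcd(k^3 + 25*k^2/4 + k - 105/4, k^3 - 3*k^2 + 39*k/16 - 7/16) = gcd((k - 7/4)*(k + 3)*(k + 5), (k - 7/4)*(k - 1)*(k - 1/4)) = k - 7/4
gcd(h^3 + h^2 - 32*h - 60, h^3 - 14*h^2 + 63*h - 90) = h - 6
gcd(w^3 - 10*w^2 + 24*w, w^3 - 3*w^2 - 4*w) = w^2 - 4*w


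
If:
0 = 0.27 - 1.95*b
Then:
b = 0.14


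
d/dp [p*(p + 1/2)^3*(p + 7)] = 5*p^4 + 34*p^3 + 135*p^2/4 + 43*p/4 + 7/8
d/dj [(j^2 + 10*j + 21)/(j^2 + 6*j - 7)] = -4/(j^2 - 2*j + 1)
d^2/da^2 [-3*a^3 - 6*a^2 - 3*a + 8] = -18*a - 12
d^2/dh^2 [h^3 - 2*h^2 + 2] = 6*h - 4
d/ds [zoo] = 0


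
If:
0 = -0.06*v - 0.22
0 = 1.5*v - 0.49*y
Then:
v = -3.67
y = -11.22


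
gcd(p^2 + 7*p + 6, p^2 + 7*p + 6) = p^2 + 7*p + 6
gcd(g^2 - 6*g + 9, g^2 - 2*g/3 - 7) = g - 3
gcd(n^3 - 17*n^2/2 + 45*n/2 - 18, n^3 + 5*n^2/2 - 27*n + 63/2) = n^2 - 9*n/2 + 9/2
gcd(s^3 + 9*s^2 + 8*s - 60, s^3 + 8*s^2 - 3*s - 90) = s^2 + 11*s + 30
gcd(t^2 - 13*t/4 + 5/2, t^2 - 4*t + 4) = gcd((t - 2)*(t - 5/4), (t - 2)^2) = t - 2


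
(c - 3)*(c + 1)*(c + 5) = c^3 + 3*c^2 - 13*c - 15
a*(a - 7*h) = a^2 - 7*a*h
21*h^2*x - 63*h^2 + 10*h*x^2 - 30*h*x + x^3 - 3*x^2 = (3*h + x)*(7*h + x)*(x - 3)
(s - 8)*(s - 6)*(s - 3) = s^3 - 17*s^2 + 90*s - 144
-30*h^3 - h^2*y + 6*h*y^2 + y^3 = (-2*h + y)*(3*h + y)*(5*h + y)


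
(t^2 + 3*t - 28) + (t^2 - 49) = 2*t^2 + 3*t - 77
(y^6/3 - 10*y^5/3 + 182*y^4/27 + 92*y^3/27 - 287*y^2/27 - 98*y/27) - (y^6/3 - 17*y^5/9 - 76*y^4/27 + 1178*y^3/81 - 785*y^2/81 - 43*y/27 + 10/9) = -13*y^5/9 + 86*y^4/9 - 902*y^3/81 - 76*y^2/81 - 55*y/27 - 10/9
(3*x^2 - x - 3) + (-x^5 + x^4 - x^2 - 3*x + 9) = -x^5 + x^4 + 2*x^2 - 4*x + 6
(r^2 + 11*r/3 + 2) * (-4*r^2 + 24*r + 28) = -4*r^4 + 28*r^3/3 + 108*r^2 + 452*r/3 + 56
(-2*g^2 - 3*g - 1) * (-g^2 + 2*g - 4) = 2*g^4 - g^3 + 3*g^2 + 10*g + 4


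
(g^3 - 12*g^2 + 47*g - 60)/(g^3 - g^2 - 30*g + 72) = (g - 5)/(g + 6)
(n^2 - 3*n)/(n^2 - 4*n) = (n - 3)/(n - 4)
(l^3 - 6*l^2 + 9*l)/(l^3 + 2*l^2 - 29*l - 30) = l*(l^2 - 6*l + 9)/(l^3 + 2*l^2 - 29*l - 30)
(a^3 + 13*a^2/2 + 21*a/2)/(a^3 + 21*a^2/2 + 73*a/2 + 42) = a/(a + 4)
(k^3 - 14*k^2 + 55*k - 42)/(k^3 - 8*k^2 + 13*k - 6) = (k - 7)/(k - 1)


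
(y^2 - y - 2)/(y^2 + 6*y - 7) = (y^2 - y - 2)/(y^2 + 6*y - 7)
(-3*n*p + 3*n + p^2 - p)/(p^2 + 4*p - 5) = (-3*n + p)/(p + 5)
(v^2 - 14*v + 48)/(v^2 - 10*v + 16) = (v - 6)/(v - 2)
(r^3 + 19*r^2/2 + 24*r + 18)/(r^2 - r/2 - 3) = (r^2 + 8*r + 12)/(r - 2)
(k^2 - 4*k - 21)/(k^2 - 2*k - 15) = (k - 7)/(k - 5)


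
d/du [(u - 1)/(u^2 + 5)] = (u^2 - 2*u*(u - 1) + 5)/(u^2 + 5)^2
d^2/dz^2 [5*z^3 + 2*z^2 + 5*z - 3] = 30*z + 4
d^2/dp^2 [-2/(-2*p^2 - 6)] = 6*(p^2 - 1)/(p^2 + 3)^3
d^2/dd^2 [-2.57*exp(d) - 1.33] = -2.57*exp(d)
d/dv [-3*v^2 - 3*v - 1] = -6*v - 3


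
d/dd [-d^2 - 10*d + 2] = -2*d - 10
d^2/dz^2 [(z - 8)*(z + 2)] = 2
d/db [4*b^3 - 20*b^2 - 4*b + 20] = 12*b^2 - 40*b - 4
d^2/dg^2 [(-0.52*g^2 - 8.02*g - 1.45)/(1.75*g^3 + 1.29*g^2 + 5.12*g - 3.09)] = (-3.185*g^6 - 147.3675*g^5 - 133.9632*g^4 + 32.154628*g^3 - 625.284102*g^2 - 296.318142*g - 351.277106)/(5.359375*g^9 + 11.851875*g^8 + 55.776525*g^7 + 43.107714*g^6 + 121.332126*g^5 - 80.094879*g^4 + 61.892261*g^3 - 206.056341*g^2 + 146.658816*g - 29.503629)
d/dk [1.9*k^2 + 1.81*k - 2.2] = 3.8*k + 1.81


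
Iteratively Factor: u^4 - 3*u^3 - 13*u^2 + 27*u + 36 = (u - 4)*(u^3 + u^2 - 9*u - 9) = (u - 4)*(u - 3)*(u^2 + 4*u + 3) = (u - 4)*(u - 3)*(u + 3)*(u + 1)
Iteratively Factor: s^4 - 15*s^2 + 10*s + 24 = (s + 4)*(s^3 - 4*s^2 + s + 6) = (s - 2)*(s + 4)*(s^2 - 2*s - 3) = (s - 3)*(s - 2)*(s + 4)*(s + 1)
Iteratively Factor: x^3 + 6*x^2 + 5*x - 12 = (x + 3)*(x^2 + 3*x - 4) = (x - 1)*(x + 3)*(x + 4)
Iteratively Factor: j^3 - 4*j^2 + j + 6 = (j - 3)*(j^2 - j - 2) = (j - 3)*(j + 1)*(j - 2)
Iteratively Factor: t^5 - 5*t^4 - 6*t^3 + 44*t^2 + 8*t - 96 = (t - 2)*(t^4 - 3*t^3 - 12*t^2 + 20*t + 48) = (t - 2)*(t + 2)*(t^3 - 5*t^2 - 2*t + 24) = (t - 2)*(t + 2)^2*(t^2 - 7*t + 12) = (t - 4)*(t - 2)*(t + 2)^2*(t - 3)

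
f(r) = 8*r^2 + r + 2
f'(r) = 16*r + 1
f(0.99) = 10.83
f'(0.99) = 16.84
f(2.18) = 42.20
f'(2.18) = 35.88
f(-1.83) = 26.96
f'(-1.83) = -28.28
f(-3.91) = 120.39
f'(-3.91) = -61.56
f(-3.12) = 76.76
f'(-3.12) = -48.92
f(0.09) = 2.15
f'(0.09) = 2.44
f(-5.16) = 209.84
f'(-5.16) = -81.56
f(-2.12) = 35.84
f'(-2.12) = -32.92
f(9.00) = 659.00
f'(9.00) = 145.00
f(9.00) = 659.00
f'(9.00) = 145.00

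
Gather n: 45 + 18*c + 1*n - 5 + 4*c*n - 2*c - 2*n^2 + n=16*c - 2*n^2 + n*(4*c + 2) + 40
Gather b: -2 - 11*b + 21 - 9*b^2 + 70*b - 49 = -9*b^2 + 59*b - 30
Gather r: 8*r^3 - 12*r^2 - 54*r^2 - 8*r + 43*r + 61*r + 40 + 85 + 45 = 8*r^3 - 66*r^2 + 96*r + 170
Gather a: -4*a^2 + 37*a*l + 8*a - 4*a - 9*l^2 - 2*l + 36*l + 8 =-4*a^2 + a*(37*l + 4) - 9*l^2 + 34*l + 8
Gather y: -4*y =-4*y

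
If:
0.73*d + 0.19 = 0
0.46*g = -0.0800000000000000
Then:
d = -0.26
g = -0.17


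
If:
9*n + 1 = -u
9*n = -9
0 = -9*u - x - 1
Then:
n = -1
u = 8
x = -73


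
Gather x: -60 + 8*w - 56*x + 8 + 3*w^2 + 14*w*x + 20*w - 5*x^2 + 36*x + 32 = 3*w^2 + 28*w - 5*x^2 + x*(14*w - 20) - 20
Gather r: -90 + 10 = -80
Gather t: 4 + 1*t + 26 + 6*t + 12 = 7*t + 42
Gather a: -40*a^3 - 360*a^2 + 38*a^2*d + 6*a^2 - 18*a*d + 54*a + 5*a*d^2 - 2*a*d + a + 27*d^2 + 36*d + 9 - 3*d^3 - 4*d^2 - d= -40*a^3 + a^2*(38*d - 354) + a*(5*d^2 - 20*d + 55) - 3*d^3 + 23*d^2 + 35*d + 9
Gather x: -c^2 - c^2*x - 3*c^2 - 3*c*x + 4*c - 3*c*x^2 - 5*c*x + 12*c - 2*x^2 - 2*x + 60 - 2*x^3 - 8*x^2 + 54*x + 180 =-4*c^2 + 16*c - 2*x^3 + x^2*(-3*c - 10) + x*(-c^2 - 8*c + 52) + 240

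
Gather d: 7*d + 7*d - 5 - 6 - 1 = 14*d - 12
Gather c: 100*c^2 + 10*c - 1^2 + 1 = 100*c^2 + 10*c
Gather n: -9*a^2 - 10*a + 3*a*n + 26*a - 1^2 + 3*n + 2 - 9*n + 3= -9*a^2 + 16*a + n*(3*a - 6) + 4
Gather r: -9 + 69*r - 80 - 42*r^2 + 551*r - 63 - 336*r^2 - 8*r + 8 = -378*r^2 + 612*r - 144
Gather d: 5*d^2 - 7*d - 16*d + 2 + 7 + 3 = 5*d^2 - 23*d + 12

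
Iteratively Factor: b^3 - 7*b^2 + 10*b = (b - 5)*(b^2 - 2*b) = b*(b - 5)*(b - 2)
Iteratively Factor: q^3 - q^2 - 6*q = (q)*(q^2 - q - 6) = q*(q - 3)*(q + 2)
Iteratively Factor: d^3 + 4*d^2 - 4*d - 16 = (d + 2)*(d^2 + 2*d - 8) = (d + 2)*(d + 4)*(d - 2)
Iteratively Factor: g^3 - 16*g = (g + 4)*(g^2 - 4*g) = (g - 4)*(g + 4)*(g)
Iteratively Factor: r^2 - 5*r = (r)*(r - 5)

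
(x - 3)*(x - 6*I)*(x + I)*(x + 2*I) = x^4 - 3*x^3 - 3*I*x^3 + 16*x^2 + 9*I*x^2 - 48*x + 12*I*x - 36*I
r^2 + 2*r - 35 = (r - 5)*(r + 7)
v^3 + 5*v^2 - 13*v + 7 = (v - 1)^2*(v + 7)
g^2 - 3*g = g*(g - 3)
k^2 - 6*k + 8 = (k - 4)*(k - 2)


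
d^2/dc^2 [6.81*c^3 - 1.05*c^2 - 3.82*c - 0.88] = 40.86*c - 2.1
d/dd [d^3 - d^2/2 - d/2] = 3*d^2 - d - 1/2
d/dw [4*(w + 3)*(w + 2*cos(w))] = 4*w - 4*(w + 3)*(2*sin(w) - 1) + 8*cos(w)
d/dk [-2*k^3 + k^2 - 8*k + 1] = -6*k^2 + 2*k - 8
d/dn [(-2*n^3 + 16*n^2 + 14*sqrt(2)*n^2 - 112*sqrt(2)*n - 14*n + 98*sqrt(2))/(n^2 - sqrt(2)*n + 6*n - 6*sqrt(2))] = 2*(-n^4 - 12*n^3 + 2*sqrt(2)*n^3 + 41*n^2 + 108*sqrt(2)*n^2 - 194*sqrt(2)*n - 168*n - 252*sqrt(2) + 770)/(n^4 - 2*sqrt(2)*n^3 + 12*n^3 - 24*sqrt(2)*n^2 + 38*n^2 - 72*sqrt(2)*n + 24*n + 72)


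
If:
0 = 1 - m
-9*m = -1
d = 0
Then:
No Solution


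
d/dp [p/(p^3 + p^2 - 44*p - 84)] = (p^3 + p^2 - p*(3*p^2 + 2*p - 44) - 44*p - 84)/(p^3 + p^2 - 44*p - 84)^2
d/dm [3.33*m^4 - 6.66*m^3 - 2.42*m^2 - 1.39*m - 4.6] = 13.32*m^3 - 19.98*m^2 - 4.84*m - 1.39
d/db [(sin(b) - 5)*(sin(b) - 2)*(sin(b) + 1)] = 3*(sin(b)^2 - 4*sin(b) + 1)*cos(b)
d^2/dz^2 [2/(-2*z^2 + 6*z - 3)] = 8*(2*z^2 - 6*z - 2*(2*z - 3)^2 + 3)/(2*z^2 - 6*z + 3)^3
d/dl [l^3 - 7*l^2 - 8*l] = 3*l^2 - 14*l - 8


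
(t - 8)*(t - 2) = t^2 - 10*t + 16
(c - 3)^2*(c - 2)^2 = c^4 - 10*c^3 + 37*c^2 - 60*c + 36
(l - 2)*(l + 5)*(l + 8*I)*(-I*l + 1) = -I*l^4 + 9*l^3 - 3*I*l^3 + 27*l^2 + 18*I*l^2 - 90*l + 24*I*l - 80*I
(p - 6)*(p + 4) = p^2 - 2*p - 24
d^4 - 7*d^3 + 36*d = d*(d - 6)*(d - 3)*(d + 2)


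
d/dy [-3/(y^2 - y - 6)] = 3*(2*y - 1)/(-y^2 + y + 6)^2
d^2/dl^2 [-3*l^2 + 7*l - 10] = -6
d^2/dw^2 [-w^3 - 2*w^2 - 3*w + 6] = -6*w - 4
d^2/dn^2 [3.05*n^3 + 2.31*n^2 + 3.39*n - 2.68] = 18.3*n + 4.62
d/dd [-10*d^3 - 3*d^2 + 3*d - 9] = -30*d^2 - 6*d + 3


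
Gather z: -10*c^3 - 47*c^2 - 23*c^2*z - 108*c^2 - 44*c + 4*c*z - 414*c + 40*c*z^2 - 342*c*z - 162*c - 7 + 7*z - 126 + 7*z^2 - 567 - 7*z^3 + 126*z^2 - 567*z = -10*c^3 - 155*c^2 - 620*c - 7*z^3 + z^2*(40*c + 133) + z*(-23*c^2 - 338*c - 560) - 700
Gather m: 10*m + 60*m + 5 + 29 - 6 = 70*m + 28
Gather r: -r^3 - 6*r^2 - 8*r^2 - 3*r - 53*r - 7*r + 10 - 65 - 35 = -r^3 - 14*r^2 - 63*r - 90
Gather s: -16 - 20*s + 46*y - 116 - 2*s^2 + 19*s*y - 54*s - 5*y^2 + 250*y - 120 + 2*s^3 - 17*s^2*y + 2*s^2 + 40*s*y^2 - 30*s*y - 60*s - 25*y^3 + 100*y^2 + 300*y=2*s^3 - 17*s^2*y + s*(40*y^2 - 11*y - 134) - 25*y^3 + 95*y^2 + 596*y - 252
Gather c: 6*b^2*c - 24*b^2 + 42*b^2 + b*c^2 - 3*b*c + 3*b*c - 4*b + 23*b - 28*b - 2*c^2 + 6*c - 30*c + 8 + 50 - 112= 18*b^2 - 9*b + c^2*(b - 2) + c*(6*b^2 - 24) - 54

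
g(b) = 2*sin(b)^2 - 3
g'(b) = 4*sin(b)*cos(b)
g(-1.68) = -1.02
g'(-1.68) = 0.43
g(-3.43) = -2.84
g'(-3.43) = -1.09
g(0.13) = -2.97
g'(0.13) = 0.51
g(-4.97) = -1.13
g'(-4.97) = 0.99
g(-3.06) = -2.99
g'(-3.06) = 0.32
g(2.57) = -2.41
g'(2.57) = -1.82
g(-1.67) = -1.02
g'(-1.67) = 0.39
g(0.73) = -2.11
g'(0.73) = 1.99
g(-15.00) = -2.15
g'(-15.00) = 1.98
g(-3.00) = -2.96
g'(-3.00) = 0.56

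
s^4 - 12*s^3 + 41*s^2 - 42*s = s*(s - 7)*(s - 3)*(s - 2)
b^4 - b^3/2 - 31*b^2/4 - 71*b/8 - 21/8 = (b - 7/2)*(b + 1/2)*(b + 1)*(b + 3/2)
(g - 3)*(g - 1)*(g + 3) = g^3 - g^2 - 9*g + 9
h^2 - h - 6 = (h - 3)*(h + 2)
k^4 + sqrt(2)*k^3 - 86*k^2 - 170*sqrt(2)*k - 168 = (k - 7*sqrt(2))*(k + sqrt(2))^2*(k + 6*sqrt(2))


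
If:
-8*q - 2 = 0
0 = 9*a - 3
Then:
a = 1/3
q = -1/4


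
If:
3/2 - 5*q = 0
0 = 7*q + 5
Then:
No Solution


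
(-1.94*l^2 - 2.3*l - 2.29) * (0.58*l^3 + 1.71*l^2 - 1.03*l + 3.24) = -1.1252*l^5 - 4.6514*l^4 - 3.263*l^3 - 7.8325*l^2 - 5.0933*l - 7.4196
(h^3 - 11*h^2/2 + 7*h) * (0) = 0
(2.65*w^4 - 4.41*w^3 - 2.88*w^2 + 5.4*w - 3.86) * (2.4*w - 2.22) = 6.36*w^5 - 16.467*w^4 + 2.8782*w^3 + 19.3536*w^2 - 21.252*w + 8.5692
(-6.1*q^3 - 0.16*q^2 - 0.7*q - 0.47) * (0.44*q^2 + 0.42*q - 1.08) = -2.684*q^5 - 2.6324*q^4 + 6.2128*q^3 - 0.328*q^2 + 0.5586*q + 0.5076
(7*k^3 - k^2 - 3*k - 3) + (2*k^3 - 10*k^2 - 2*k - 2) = 9*k^3 - 11*k^2 - 5*k - 5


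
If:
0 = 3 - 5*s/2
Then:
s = 6/5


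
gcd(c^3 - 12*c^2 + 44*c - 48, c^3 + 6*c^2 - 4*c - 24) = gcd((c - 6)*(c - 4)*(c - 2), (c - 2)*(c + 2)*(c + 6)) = c - 2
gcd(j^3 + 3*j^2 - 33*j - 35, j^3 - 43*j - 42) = j + 1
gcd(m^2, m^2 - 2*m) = m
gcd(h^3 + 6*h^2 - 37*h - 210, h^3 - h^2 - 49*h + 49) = h + 7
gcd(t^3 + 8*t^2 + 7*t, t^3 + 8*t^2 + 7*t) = t^3 + 8*t^2 + 7*t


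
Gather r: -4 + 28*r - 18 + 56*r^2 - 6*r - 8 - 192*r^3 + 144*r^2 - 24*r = -192*r^3 + 200*r^2 - 2*r - 30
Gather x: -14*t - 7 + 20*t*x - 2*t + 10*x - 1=-16*t + x*(20*t + 10) - 8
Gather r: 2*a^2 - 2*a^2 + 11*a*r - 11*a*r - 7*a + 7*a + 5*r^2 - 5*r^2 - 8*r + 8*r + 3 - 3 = 0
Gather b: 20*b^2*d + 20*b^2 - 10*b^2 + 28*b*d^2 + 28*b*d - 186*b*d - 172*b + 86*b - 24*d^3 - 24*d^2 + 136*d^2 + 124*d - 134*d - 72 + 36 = b^2*(20*d + 10) + b*(28*d^2 - 158*d - 86) - 24*d^3 + 112*d^2 - 10*d - 36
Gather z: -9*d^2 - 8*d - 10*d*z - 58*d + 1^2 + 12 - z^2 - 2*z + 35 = -9*d^2 - 66*d - z^2 + z*(-10*d - 2) + 48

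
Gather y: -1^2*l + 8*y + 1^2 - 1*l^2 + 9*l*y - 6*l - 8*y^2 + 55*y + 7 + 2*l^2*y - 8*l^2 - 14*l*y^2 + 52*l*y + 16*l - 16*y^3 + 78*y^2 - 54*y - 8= -9*l^2 + 9*l - 16*y^3 + y^2*(70 - 14*l) + y*(2*l^2 + 61*l + 9)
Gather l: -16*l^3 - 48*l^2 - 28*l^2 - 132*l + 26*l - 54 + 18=-16*l^3 - 76*l^2 - 106*l - 36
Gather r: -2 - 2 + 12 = 8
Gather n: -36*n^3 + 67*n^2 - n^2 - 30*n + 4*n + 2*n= -36*n^3 + 66*n^2 - 24*n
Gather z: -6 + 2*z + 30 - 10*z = 24 - 8*z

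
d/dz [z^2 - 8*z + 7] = 2*z - 8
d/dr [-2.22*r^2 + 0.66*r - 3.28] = 0.66 - 4.44*r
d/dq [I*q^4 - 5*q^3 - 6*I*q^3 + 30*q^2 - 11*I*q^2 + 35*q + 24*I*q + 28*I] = 4*I*q^3 + q^2*(-15 - 18*I) + q*(60 - 22*I) + 35 + 24*I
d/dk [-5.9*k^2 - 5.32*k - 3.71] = -11.8*k - 5.32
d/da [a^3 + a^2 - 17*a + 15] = 3*a^2 + 2*a - 17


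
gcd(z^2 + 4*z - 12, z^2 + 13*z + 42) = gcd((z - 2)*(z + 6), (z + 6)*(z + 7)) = z + 6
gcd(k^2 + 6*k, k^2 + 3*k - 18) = k + 6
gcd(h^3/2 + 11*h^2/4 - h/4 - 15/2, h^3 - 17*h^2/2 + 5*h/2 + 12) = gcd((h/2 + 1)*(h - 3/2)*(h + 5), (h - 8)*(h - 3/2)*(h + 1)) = h - 3/2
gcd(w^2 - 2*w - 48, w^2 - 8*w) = w - 8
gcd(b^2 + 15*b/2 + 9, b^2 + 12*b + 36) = b + 6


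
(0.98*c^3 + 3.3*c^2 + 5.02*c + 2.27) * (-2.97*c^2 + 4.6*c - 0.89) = -2.9106*c^5 - 5.293*c^4 - 0.601600000000001*c^3 + 13.4131*c^2 + 5.9742*c - 2.0203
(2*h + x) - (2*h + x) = 0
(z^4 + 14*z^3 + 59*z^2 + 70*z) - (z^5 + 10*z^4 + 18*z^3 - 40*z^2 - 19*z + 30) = -z^5 - 9*z^4 - 4*z^3 + 99*z^2 + 89*z - 30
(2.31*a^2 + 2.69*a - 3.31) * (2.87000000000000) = 6.6297*a^2 + 7.7203*a - 9.4997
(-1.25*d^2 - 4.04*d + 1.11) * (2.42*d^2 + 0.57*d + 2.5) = -3.025*d^4 - 10.4893*d^3 - 2.7416*d^2 - 9.4673*d + 2.775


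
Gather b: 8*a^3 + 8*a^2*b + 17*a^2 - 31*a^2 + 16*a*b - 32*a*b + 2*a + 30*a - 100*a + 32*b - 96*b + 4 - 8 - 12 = 8*a^3 - 14*a^2 - 68*a + b*(8*a^2 - 16*a - 64) - 16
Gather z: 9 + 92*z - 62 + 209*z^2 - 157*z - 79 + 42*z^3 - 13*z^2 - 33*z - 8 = 42*z^3 + 196*z^2 - 98*z - 140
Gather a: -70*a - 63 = -70*a - 63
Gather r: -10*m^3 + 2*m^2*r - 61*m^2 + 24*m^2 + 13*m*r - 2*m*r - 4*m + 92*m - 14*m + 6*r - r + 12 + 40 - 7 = -10*m^3 - 37*m^2 + 74*m + r*(2*m^2 + 11*m + 5) + 45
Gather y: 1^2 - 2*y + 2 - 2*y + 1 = 4 - 4*y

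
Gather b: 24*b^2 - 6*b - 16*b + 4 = 24*b^2 - 22*b + 4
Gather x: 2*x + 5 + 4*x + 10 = 6*x + 15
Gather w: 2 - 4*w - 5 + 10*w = 6*w - 3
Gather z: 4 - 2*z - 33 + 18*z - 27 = 16*z - 56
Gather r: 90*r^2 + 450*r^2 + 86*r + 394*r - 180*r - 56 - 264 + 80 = 540*r^2 + 300*r - 240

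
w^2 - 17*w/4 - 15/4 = (w - 5)*(w + 3/4)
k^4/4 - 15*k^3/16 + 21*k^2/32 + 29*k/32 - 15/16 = (k/4 + 1/4)*(k - 2)*(k - 3/2)*(k - 5/4)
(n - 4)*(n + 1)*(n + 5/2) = n^3 - n^2/2 - 23*n/2 - 10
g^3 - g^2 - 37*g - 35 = (g - 7)*(g + 1)*(g + 5)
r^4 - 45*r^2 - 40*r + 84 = (r - 7)*(r - 1)*(r + 2)*(r + 6)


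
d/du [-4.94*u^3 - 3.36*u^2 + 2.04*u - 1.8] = -14.82*u^2 - 6.72*u + 2.04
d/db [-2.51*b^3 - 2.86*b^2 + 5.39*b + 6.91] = -7.53*b^2 - 5.72*b + 5.39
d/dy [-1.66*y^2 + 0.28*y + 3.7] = 0.28 - 3.32*y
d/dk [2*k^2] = 4*k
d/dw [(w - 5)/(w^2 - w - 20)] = -1/(w^2 + 8*w + 16)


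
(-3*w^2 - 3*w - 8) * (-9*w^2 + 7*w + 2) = 27*w^4 + 6*w^3 + 45*w^2 - 62*w - 16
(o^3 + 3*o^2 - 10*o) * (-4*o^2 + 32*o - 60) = -4*o^5 + 20*o^4 + 76*o^3 - 500*o^2 + 600*o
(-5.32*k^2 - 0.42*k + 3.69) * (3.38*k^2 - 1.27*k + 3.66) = -17.9816*k^4 + 5.3368*k^3 - 6.4656*k^2 - 6.2235*k + 13.5054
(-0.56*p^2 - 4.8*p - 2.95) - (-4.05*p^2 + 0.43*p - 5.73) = 3.49*p^2 - 5.23*p + 2.78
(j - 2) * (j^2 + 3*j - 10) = j^3 + j^2 - 16*j + 20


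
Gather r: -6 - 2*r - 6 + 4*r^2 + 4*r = 4*r^2 + 2*r - 12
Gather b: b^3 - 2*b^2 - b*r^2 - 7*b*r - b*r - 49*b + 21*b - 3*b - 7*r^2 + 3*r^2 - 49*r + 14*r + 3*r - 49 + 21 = b^3 - 2*b^2 + b*(-r^2 - 8*r - 31) - 4*r^2 - 32*r - 28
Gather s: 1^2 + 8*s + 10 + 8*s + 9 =16*s + 20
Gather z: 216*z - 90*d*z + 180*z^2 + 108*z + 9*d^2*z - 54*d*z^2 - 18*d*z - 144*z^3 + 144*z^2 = -144*z^3 + z^2*(324 - 54*d) + z*(9*d^2 - 108*d + 324)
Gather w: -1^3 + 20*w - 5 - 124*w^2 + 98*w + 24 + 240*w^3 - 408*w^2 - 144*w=240*w^3 - 532*w^2 - 26*w + 18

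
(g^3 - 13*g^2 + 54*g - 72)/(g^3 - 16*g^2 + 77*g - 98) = (g^3 - 13*g^2 + 54*g - 72)/(g^3 - 16*g^2 + 77*g - 98)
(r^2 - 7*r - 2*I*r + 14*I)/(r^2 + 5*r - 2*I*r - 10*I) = (r - 7)/(r + 5)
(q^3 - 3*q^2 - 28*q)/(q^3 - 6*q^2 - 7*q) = (q + 4)/(q + 1)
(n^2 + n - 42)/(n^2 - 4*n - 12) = (n + 7)/(n + 2)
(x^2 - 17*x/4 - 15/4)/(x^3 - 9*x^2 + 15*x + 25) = (x + 3/4)/(x^2 - 4*x - 5)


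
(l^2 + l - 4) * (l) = l^3 + l^2 - 4*l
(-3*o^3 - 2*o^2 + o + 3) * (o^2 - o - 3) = -3*o^5 + o^4 + 12*o^3 + 8*o^2 - 6*o - 9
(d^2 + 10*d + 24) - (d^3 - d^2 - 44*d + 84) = -d^3 + 2*d^2 + 54*d - 60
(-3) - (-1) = -2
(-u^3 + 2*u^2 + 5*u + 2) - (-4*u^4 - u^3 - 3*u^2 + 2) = 4*u^4 + 5*u^2 + 5*u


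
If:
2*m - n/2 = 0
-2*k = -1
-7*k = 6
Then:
No Solution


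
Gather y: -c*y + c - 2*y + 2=c + y*(-c - 2) + 2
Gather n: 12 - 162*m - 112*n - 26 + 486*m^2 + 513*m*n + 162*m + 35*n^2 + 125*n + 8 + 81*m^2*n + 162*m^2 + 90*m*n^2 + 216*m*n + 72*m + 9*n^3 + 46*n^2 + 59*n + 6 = 648*m^2 + 72*m + 9*n^3 + n^2*(90*m + 81) + n*(81*m^2 + 729*m + 72)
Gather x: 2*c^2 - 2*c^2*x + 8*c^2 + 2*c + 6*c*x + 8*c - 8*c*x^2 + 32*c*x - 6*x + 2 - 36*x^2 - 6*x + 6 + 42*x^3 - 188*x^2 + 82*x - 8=10*c^2 + 10*c + 42*x^3 + x^2*(-8*c - 224) + x*(-2*c^2 + 38*c + 70)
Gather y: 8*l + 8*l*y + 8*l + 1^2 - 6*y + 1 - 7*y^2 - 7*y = 16*l - 7*y^2 + y*(8*l - 13) + 2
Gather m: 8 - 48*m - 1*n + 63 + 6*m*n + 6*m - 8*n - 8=m*(6*n - 42) - 9*n + 63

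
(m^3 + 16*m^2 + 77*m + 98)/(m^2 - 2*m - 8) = (m^2 + 14*m + 49)/(m - 4)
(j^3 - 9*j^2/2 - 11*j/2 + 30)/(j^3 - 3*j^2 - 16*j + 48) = (j + 5/2)/(j + 4)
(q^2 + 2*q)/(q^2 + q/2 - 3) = 2*q/(2*q - 3)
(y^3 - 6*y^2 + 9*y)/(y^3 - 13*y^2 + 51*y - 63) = y/(y - 7)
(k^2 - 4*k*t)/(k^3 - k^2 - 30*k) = (-k + 4*t)/(-k^2 + k + 30)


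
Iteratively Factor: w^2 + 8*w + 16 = (w + 4)*(w + 4)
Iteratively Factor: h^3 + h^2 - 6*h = (h - 2)*(h^2 + 3*h) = h*(h - 2)*(h + 3)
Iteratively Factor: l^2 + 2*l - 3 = (l + 3)*(l - 1)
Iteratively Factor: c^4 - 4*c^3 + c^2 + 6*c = (c)*(c^3 - 4*c^2 + c + 6) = c*(c + 1)*(c^2 - 5*c + 6) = c*(c - 2)*(c + 1)*(c - 3)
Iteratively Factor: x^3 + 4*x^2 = (x + 4)*(x^2) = x*(x + 4)*(x)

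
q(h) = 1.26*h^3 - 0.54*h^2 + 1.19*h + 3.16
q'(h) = 3.78*h^2 - 1.08*h + 1.19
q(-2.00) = -11.46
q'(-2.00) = 18.47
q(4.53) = 114.60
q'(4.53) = 73.87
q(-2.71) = -29.11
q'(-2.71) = 31.88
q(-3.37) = -55.21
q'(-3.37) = 47.76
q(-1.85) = -8.87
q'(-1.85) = 16.13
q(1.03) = 5.19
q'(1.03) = 4.09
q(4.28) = 97.15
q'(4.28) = 65.81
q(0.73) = 4.23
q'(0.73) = 2.42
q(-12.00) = -2266.16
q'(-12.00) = 558.47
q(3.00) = 35.89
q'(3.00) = 31.97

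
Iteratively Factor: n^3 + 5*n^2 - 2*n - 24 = (n + 4)*(n^2 + n - 6) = (n - 2)*(n + 4)*(n + 3)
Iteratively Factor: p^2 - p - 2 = (p - 2)*(p + 1)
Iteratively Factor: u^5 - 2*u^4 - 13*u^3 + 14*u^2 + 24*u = (u)*(u^4 - 2*u^3 - 13*u^2 + 14*u + 24) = u*(u + 3)*(u^3 - 5*u^2 + 2*u + 8) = u*(u - 4)*(u + 3)*(u^2 - u - 2) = u*(u - 4)*(u + 1)*(u + 3)*(u - 2)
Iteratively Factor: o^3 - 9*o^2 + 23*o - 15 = (o - 5)*(o^2 - 4*o + 3) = (o - 5)*(o - 1)*(o - 3)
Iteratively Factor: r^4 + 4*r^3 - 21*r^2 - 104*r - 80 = (r + 4)*(r^3 - 21*r - 20) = (r + 1)*(r + 4)*(r^2 - r - 20) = (r - 5)*(r + 1)*(r + 4)*(r + 4)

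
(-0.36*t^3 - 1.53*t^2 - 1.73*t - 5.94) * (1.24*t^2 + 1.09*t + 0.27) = -0.4464*t^5 - 2.2896*t^4 - 3.9101*t^3 - 9.6644*t^2 - 6.9417*t - 1.6038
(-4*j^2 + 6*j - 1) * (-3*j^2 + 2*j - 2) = 12*j^4 - 26*j^3 + 23*j^2 - 14*j + 2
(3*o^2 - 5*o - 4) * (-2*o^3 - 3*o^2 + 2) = -6*o^5 + o^4 + 23*o^3 + 18*o^2 - 10*o - 8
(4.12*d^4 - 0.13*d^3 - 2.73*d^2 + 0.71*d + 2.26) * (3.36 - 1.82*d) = -7.4984*d^5 + 14.0798*d^4 + 4.5318*d^3 - 10.465*d^2 - 1.7276*d + 7.5936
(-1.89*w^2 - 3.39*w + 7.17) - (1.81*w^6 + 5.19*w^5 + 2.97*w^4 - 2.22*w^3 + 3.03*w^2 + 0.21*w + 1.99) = -1.81*w^6 - 5.19*w^5 - 2.97*w^4 + 2.22*w^3 - 4.92*w^2 - 3.6*w + 5.18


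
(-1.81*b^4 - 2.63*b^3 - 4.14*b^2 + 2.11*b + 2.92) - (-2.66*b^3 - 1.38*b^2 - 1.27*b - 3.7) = -1.81*b^4 + 0.0300000000000002*b^3 - 2.76*b^2 + 3.38*b + 6.62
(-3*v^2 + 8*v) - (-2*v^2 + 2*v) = -v^2 + 6*v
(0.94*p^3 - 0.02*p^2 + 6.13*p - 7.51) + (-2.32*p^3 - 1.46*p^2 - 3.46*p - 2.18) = -1.38*p^3 - 1.48*p^2 + 2.67*p - 9.69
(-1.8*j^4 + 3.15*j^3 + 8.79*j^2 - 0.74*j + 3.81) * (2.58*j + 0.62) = -4.644*j^5 + 7.011*j^4 + 24.6312*j^3 + 3.5406*j^2 + 9.371*j + 2.3622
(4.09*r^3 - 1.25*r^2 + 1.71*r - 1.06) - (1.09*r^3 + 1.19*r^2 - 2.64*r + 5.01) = 3.0*r^3 - 2.44*r^2 + 4.35*r - 6.07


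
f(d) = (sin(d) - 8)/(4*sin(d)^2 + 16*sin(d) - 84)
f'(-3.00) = 0.00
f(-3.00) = 0.09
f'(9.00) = -0.01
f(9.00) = 0.10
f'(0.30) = 0.01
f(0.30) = 0.10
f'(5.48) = -0.00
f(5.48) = 0.09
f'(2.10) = -0.01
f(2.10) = 0.11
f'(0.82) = 0.01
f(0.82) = 0.10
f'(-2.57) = -0.00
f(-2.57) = 0.09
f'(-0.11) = 0.00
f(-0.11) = 0.09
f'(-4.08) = -0.01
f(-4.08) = 0.11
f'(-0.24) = 0.00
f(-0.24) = 0.09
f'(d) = (-8*sin(d)*cos(d) - 16*cos(d))*(sin(d) - 8)/(4*sin(d)^2 + 16*sin(d) - 84)^2 + cos(d)/(4*sin(d)^2 + 16*sin(d) - 84) = (16*sin(d) + cos(d)^2 + 10)*cos(d)/(4*(sin(d)^2 + 4*sin(d) - 21)^2)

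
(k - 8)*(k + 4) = k^2 - 4*k - 32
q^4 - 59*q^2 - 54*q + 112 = (q - 8)*(q - 1)*(q + 2)*(q + 7)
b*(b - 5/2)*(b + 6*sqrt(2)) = b^3 - 5*b^2/2 + 6*sqrt(2)*b^2 - 15*sqrt(2)*b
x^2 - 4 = (x - 2)*(x + 2)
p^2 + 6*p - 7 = (p - 1)*(p + 7)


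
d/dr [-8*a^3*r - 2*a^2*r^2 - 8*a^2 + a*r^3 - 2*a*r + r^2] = -8*a^3 - 4*a^2*r + 3*a*r^2 - 2*a + 2*r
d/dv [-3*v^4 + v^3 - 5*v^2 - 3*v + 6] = -12*v^3 + 3*v^2 - 10*v - 3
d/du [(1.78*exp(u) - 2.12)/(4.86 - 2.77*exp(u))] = 2.7784*exp(u)/(2.77*exp(u) - 4.86)^2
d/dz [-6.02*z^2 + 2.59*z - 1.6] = 2.59 - 12.04*z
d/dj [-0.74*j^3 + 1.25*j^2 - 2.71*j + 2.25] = -2.22*j^2 + 2.5*j - 2.71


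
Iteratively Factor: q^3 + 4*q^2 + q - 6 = (q + 3)*(q^2 + q - 2) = (q - 1)*(q + 3)*(q + 2)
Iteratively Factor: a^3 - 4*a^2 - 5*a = (a)*(a^2 - 4*a - 5) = a*(a - 5)*(a + 1)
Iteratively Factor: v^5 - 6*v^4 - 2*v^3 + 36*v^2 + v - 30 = (v + 2)*(v^4 - 8*v^3 + 14*v^2 + 8*v - 15) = (v - 3)*(v + 2)*(v^3 - 5*v^2 - v + 5) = (v - 3)*(v + 1)*(v + 2)*(v^2 - 6*v + 5) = (v - 5)*(v - 3)*(v + 1)*(v + 2)*(v - 1)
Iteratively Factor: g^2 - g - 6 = (g + 2)*(g - 3)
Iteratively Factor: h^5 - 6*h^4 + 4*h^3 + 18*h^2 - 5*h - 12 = (h + 1)*(h^4 - 7*h^3 + 11*h^2 + 7*h - 12) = (h + 1)^2*(h^3 - 8*h^2 + 19*h - 12) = (h - 1)*(h + 1)^2*(h^2 - 7*h + 12) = (h - 3)*(h - 1)*(h + 1)^2*(h - 4)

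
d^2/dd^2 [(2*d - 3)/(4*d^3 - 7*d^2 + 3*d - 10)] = 2*(96*d^5 - 456*d^4 + 746*d^3 - 69*d^2 - 591*d + 243)/(64*d^9 - 336*d^8 + 732*d^7 - 1327*d^6 + 2229*d^5 - 2379*d^4 + 2487*d^3 - 2370*d^2 + 900*d - 1000)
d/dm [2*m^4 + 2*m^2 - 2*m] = 8*m^3 + 4*m - 2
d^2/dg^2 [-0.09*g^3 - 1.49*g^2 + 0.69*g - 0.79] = -0.54*g - 2.98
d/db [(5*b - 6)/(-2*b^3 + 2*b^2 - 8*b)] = (-5*b*(b^2 - b + 4) + (5*b - 6)*(3*b^2 - 2*b + 4))/(2*b^2*(b^2 - b + 4)^2)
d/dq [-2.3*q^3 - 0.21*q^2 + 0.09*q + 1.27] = -6.9*q^2 - 0.42*q + 0.09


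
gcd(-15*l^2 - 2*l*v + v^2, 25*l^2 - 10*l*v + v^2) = -5*l + v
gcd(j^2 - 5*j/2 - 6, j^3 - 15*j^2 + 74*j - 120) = j - 4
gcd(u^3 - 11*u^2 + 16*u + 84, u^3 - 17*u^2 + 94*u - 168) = u^2 - 13*u + 42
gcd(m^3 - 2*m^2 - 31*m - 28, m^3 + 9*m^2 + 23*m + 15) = m + 1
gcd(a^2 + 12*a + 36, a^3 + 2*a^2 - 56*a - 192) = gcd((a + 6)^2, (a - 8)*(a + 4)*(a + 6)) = a + 6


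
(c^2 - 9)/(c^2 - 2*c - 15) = (c - 3)/(c - 5)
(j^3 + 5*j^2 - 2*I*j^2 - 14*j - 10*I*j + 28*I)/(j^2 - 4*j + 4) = (j^2 + j*(7 - 2*I) - 14*I)/(j - 2)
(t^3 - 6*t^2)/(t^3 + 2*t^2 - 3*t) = t*(t - 6)/(t^2 + 2*t - 3)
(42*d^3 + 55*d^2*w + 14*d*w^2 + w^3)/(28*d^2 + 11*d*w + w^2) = (6*d^2 + 7*d*w + w^2)/(4*d + w)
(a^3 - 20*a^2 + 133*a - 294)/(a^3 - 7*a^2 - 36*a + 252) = (a - 7)/(a + 6)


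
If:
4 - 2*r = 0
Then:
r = 2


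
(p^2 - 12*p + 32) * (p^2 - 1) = p^4 - 12*p^3 + 31*p^2 + 12*p - 32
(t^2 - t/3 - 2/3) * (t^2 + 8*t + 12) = t^4 + 23*t^3/3 + 26*t^2/3 - 28*t/3 - 8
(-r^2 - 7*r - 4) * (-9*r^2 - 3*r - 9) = 9*r^4 + 66*r^3 + 66*r^2 + 75*r + 36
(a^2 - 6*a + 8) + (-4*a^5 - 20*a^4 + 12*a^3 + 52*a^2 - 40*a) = -4*a^5 - 20*a^4 + 12*a^3 + 53*a^2 - 46*a + 8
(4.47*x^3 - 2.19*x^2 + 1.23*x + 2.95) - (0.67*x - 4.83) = 4.47*x^3 - 2.19*x^2 + 0.56*x + 7.78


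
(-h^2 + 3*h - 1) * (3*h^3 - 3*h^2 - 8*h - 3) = -3*h^5 + 12*h^4 - 4*h^3 - 18*h^2 - h + 3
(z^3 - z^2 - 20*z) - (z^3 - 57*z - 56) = -z^2 + 37*z + 56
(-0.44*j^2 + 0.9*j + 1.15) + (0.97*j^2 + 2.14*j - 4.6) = 0.53*j^2 + 3.04*j - 3.45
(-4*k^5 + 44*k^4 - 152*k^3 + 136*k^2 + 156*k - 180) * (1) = -4*k^5 + 44*k^4 - 152*k^3 + 136*k^2 + 156*k - 180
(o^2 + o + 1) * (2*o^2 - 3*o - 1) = 2*o^4 - o^3 - 2*o^2 - 4*o - 1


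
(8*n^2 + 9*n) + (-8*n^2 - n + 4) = 8*n + 4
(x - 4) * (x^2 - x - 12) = x^3 - 5*x^2 - 8*x + 48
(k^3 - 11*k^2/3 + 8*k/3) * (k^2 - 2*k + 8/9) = k^5 - 17*k^4/3 + 98*k^3/9 - 232*k^2/27 + 64*k/27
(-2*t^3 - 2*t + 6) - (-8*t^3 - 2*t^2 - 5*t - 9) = 6*t^3 + 2*t^2 + 3*t + 15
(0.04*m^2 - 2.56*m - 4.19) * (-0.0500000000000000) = -0.002*m^2 + 0.128*m + 0.2095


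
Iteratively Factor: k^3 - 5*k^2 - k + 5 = (k + 1)*(k^2 - 6*k + 5) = (k - 1)*(k + 1)*(k - 5)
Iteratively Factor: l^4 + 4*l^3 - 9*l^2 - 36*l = (l + 3)*(l^3 + l^2 - 12*l) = (l + 3)*(l + 4)*(l^2 - 3*l) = l*(l + 3)*(l + 4)*(l - 3)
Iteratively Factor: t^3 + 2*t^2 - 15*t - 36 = (t - 4)*(t^2 + 6*t + 9) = (t - 4)*(t + 3)*(t + 3)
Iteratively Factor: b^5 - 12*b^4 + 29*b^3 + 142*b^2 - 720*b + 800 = (b - 4)*(b^4 - 8*b^3 - 3*b^2 + 130*b - 200) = (b - 5)*(b - 4)*(b^3 - 3*b^2 - 18*b + 40) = (b - 5)*(b - 4)*(b - 2)*(b^2 - b - 20) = (b - 5)*(b - 4)*(b - 2)*(b + 4)*(b - 5)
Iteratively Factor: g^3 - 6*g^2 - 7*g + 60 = (g + 3)*(g^2 - 9*g + 20) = (g - 5)*(g + 3)*(g - 4)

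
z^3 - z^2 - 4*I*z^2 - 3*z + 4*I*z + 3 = (z - 1)*(z - 3*I)*(z - I)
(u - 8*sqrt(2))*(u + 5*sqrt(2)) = u^2 - 3*sqrt(2)*u - 80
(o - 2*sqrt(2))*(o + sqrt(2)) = o^2 - sqrt(2)*o - 4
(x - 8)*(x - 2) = x^2 - 10*x + 16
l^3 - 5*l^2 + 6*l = l*(l - 3)*(l - 2)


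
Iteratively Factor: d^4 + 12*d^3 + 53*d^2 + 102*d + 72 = (d + 4)*(d^3 + 8*d^2 + 21*d + 18) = (d + 3)*(d + 4)*(d^2 + 5*d + 6) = (d + 3)^2*(d + 4)*(d + 2)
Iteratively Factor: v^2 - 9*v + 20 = (v - 5)*(v - 4)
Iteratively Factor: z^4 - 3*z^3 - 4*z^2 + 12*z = (z - 3)*(z^3 - 4*z) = z*(z - 3)*(z^2 - 4) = z*(z - 3)*(z - 2)*(z + 2)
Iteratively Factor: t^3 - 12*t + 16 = (t + 4)*(t^2 - 4*t + 4) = (t - 2)*(t + 4)*(t - 2)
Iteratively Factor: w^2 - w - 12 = (w + 3)*(w - 4)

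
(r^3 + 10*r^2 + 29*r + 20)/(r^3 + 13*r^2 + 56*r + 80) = (r + 1)/(r + 4)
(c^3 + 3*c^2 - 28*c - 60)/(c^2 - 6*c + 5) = (c^2 + 8*c + 12)/(c - 1)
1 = 1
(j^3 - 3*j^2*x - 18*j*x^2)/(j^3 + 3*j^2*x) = (j - 6*x)/j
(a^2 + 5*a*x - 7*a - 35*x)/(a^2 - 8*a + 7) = (a + 5*x)/(a - 1)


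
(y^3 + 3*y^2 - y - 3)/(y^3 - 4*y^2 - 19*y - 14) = (y^2 + 2*y - 3)/(y^2 - 5*y - 14)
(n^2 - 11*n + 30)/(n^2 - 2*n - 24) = (n - 5)/(n + 4)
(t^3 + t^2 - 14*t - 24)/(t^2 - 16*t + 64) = (t^3 + t^2 - 14*t - 24)/(t^2 - 16*t + 64)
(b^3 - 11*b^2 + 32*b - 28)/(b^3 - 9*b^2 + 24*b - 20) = (b - 7)/(b - 5)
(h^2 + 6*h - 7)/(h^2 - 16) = (h^2 + 6*h - 7)/(h^2 - 16)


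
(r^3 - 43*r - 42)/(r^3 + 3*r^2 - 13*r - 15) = (r^2 - r - 42)/(r^2 + 2*r - 15)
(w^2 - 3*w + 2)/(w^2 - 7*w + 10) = (w - 1)/(w - 5)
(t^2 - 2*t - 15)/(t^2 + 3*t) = (t - 5)/t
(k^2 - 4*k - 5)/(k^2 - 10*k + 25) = (k + 1)/(k - 5)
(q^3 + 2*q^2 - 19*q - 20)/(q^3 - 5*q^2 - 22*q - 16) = (q^2 + q - 20)/(q^2 - 6*q - 16)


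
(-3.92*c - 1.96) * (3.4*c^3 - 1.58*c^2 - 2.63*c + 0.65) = -13.328*c^4 - 0.4704*c^3 + 13.4064*c^2 + 2.6068*c - 1.274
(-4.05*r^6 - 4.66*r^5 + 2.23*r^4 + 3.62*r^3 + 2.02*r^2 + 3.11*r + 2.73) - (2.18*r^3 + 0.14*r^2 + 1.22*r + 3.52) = -4.05*r^6 - 4.66*r^5 + 2.23*r^4 + 1.44*r^3 + 1.88*r^2 + 1.89*r - 0.79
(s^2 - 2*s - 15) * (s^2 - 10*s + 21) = s^4 - 12*s^3 + 26*s^2 + 108*s - 315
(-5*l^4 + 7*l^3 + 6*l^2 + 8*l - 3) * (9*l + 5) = -45*l^5 + 38*l^4 + 89*l^3 + 102*l^2 + 13*l - 15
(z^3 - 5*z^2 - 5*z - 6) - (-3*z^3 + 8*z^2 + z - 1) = 4*z^3 - 13*z^2 - 6*z - 5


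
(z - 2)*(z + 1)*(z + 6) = z^3 + 5*z^2 - 8*z - 12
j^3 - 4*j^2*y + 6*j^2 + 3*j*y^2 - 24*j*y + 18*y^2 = (j + 6)*(j - 3*y)*(j - y)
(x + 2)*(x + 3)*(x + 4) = x^3 + 9*x^2 + 26*x + 24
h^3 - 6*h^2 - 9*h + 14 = (h - 7)*(h - 1)*(h + 2)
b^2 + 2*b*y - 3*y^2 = (b - y)*(b + 3*y)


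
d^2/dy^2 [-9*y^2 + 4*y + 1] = -18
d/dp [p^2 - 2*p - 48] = 2*p - 2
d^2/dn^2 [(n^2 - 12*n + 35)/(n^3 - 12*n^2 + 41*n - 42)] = 2*(n^3 - 15*n^2 + 57*n - 65)/(n^6 - 15*n^5 + 93*n^4 - 305*n^3 + 558*n^2 - 540*n + 216)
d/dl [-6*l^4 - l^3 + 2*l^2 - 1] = l*(-24*l^2 - 3*l + 4)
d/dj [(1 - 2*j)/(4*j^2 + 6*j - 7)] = 8*(j^2 - j + 1)/(16*j^4 + 48*j^3 - 20*j^2 - 84*j + 49)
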